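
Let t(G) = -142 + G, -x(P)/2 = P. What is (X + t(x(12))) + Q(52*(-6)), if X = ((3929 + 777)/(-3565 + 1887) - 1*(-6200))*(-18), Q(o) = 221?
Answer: -93543901/839 ≈ -1.1149e+5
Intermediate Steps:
x(P) = -2*P
X = -93590046/839 (X = (4706/(-1678) + 6200)*(-18) = (4706*(-1/1678) + 6200)*(-18) = (-2353/839 + 6200)*(-18) = (5199447/839)*(-18) = -93590046/839 ≈ -1.1155e+5)
(X + t(x(12))) + Q(52*(-6)) = (-93590046/839 + (-142 - 2*12)) + 221 = (-93590046/839 + (-142 - 24)) + 221 = (-93590046/839 - 166) + 221 = -93729320/839 + 221 = -93543901/839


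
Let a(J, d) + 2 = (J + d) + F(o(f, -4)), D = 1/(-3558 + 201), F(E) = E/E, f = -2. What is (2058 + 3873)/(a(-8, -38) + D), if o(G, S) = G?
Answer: -19910367/157780 ≈ -126.19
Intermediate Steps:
F(E) = 1
D = -1/3357 (D = 1/(-3357) = -1/3357 ≈ -0.00029788)
a(J, d) = -1 + J + d (a(J, d) = -2 + ((J + d) + 1) = -2 + (1 + J + d) = -1 + J + d)
(2058 + 3873)/(a(-8, -38) + D) = (2058 + 3873)/((-1 - 8 - 38) - 1/3357) = 5931/(-47 - 1/3357) = 5931/(-157780/3357) = 5931*(-3357/157780) = -19910367/157780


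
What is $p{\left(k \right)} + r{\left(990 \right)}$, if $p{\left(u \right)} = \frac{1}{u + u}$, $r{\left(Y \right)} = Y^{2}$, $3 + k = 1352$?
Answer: $\frac{2644309801}{2698} \approx 9.801 \cdot 10^{5}$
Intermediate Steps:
$k = 1349$ ($k = -3 + 1352 = 1349$)
$p{\left(u \right)} = \frac{1}{2 u}$
$p{\left(k \right)} + r{\left(990 \right)} = \frac{1}{2 \cdot 1349} + 990^{2} = \frac{1}{2} \cdot \frac{1}{1349} + 980100 = \frac{1}{2698} + 980100 = \frac{2644309801}{2698}$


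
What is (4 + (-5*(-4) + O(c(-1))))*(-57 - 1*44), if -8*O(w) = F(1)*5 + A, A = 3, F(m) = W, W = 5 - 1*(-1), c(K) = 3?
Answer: -16059/8 ≈ -2007.4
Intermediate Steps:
W = 6 (W = 5 + 1 = 6)
F(m) = 6
O(w) = -33/8 (O(w) = -(6*5 + 3)/8 = -(30 + 3)/8 = -⅛*33 = -33/8)
(4 + (-5*(-4) + O(c(-1))))*(-57 - 1*44) = (4 + (-5*(-4) - 33/8))*(-57 - 1*44) = (4 + (20 - 33/8))*(-57 - 44) = (4 + 127/8)*(-101) = (159/8)*(-101) = -16059/8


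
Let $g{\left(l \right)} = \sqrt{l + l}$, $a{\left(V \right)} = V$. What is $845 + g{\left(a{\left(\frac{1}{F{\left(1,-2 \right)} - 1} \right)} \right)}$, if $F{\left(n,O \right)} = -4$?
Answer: $845 + \frac{i \sqrt{10}}{5} \approx 845.0 + 0.63246 i$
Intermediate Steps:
$g{\left(l \right)} = \sqrt{2} \sqrt{l}$ ($g{\left(l \right)} = \sqrt{2 l} = \sqrt{2} \sqrt{l}$)
$845 + g{\left(a{\left(\frac{1}{F{\left(1,-2 \right)} - 1} \right)} \right)} = 845 + \sqrt{2} \sqrt{\frac{1}{-4 - 1}} = 845 + \sqrt{2} \sqrt{\frac{1}{-5}} = 845 + \sqrt{2} \sqrt{- \frac{1}{5}} = 845 + \sqrt{2} \frac{i \sqrt{5}}{5} = 845 + \frac{i \sqrt{10}}{5}$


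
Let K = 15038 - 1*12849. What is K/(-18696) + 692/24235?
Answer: -40112783/453097560 ≈ -0.088530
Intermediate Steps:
K = 2189 (K = 15038 - 12849 = 2189)
K/(-18696) + 692/24235 = 2189/(-18696) + 692/24235 = 2189*(-1/18696) + 692*(1/24235) = -2189/18696 + 692/24235 = -40112783/453097560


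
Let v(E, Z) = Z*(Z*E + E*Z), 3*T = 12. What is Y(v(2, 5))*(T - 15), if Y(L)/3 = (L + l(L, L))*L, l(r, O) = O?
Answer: -660000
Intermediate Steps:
T = 4 (T = (⅓)*12 = 4)
v(E, Z) = 2*E*Z² (v(E, Z) = Z*(E*Z + E*Z) = Z*(2*E*Z) = 2*E*Z²)
Y(L) = 6*L² (Y(L) = 3*((L + L)*L) = 3*((2*L)*L) = 3*(2*L²) = 6*L²)
Y(v(2, 5))*(T - 15) = (6*(2*2*5²)²)*(4 - 15) = (6*(2*2*25)²)*(-11) = (6*100²)*(-11) = (6*10000)*(-11) = 60000*(-11) = -660000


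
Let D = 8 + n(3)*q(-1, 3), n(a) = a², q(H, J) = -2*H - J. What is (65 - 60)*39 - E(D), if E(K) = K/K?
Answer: 194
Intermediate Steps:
q(H, J) = -J - 2*H
D = -1 (D = 8 + 3²*(-1*3 - 2*(-1)) = 8 + 9*(-3 + 2) = 8 + 9*(-1) = 8 - 9 = -1)
E(K) = 1
(65 - 60)*39 - E(D) = (65 - 60)*39 - 1*1 = 5*39 - 1 = 195 - 1 = 194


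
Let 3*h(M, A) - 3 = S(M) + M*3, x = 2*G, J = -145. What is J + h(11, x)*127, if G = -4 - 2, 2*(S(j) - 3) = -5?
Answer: 8401/6 ≈ 1400.2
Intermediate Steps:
S(j) = ½ (S(j) = 3 + (½)*(-5) = 3 - 5/2 = ½)
G = -6
x = -12 (x = 2*(-6) = -12)
h(M, A) = 7/6 + M (h(M, A) = 1 + (½ + M*3)/3 = 1 + (½ + 3*M)/3 = 1 + (⅙ + M) = 7/6 + M)
J + h(11, x)*127 = -145 + (7/6 + 11)*127 = -145 + (73/6)*127 = -145 + 9271/6 = 8401/6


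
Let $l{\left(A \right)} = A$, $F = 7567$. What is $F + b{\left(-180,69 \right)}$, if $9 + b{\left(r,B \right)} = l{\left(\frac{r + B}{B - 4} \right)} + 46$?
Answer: $\frac{494149}{65} \approx 7602.3$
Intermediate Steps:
$b{\left(r,B \right)} = 37 + \frac{B + r}{-4 + B}$ ($b{\left(r,B \right)} = -9 + \left(\frac{r + B}{B - 4} + 46\right) = -9 + \left(\frac{B + r}{-4 + B} + 46\right) = -9 + \left(46 + \frac{B + r}{-4 + B}\right) = 37 + \frac{B + r}{-4 + B}$)
$F + b{\left(-180,69 \right)} = 7567 + \frac{-148 - 180 + 38 \cdot 69}{-4 + 69} = 7567 + \frac{-148 - 180 + 2622}{65} = 7567 + \frac{1}{65} \cdot 2294 = 7567 + \frac{2294}{65} = \frac{494149}{65}$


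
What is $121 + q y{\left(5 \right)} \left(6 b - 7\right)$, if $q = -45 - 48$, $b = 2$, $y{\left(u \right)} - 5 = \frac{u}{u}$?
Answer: $-2669$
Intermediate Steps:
$y{\left(u \right)} = 6$ ($y{\left(u \right)} = 5 + \frac{u}{u} = 5 + 1 = 6$)
$q = -93$ ($q = -45 - 48 = -93$)
$121 + q y{\left(5 \right)} \left(6 b - 7\right) = 121 - 93 \cdot 6 \left(6 \cdot 2 - 7\right) = 121 - 93 \cdot 6 \left(12 - 7\right) = 121 - 93 \cdot 6 \cdot 5 = 121 - 2790 = -2669$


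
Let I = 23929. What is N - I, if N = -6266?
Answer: -30195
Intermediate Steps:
N - I = -6266 - 1*23929 = -6266 - 23929 = -30195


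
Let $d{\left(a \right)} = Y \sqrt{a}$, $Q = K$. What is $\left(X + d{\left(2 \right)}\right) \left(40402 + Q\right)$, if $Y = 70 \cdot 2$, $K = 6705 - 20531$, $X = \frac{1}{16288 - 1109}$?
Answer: $\frac{26576}{15179} + 3720640 \sqrt{2} \approx 5.2618 \cdot 10^{6}$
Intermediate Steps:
$X = \frac{1}{15179} \approx 6.588 \cdot 10^{-5}$
$K = -13826$
$Q = -13826$
$Y = 140$
$d{\left(a \right)} = 140 \sqrt{a}$
$\left(X + d{\left(2 \right)}\right) \left(40402 + Q\right) = \left(\frac{1}{15179} + 140 \sqrt{2}\right) \left(40402 - 13826\right) = \left(\frac{1}{15179} + 140 \sqrt{2}\right) 26576 = \frac{26576}{15179} + 3720640 \sqrt{2}$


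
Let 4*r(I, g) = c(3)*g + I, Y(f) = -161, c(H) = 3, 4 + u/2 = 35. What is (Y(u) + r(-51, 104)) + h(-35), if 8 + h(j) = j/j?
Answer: -411/4 ≈ -102.75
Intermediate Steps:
u = 62 (u = -8 + 2*35 = -8 + 70 = 62)
h(j) = -7 (h(j) = -8 + j/j = -8 + 1 = -7)
r(I, g) = I/4 + 3*g/4 (r(I, g) = (3*g + I)/4 = (I + 3*g)/4 = I/4 + 3*g/4)
(Y(u) + r(-51, 104)) + h(-35) = (-161 + ((¼)*(-51) + (¾)*104)) - 7 = (-161 + (-51/4 + 78)) - 7 = (-161 + 261/4) - 7 = -383/4 - 7 = -411/4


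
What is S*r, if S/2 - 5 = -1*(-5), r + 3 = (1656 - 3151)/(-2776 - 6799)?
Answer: -21784/383 ≈ -56.877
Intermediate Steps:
r = -5446/1915 (r = -3 + (1656 - 3151)/(-2776 - 6799) = -3 - 1495/(-9575) = -3 - 1495*(-1/9575) = -3 + 299/1915 = -5446/1915 ≈ -2.8439)
S = 20 (S = 10 + 2*(-1*(-5)) = 10 + 2*5 = 10 + 10 = 20)
S*r = 20*(-5446/1915) = -21784/383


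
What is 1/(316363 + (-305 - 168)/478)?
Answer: 478/151221041 ≈ 3.1609e-6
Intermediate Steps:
1/(316363 + (-305 - 168)/478) = 1/(316363 + (1/478)*(-473)) = 1/(316363 - 473/478) = 1/(151221041/478) = 478/151221041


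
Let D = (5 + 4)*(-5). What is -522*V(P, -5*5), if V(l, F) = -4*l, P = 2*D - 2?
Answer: -192096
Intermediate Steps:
D = -45 (D = 9*(-5) = -45)
P = -92 (P = 2*(-45) - 2 = -90 - 2 = -92)
-522*V(P, -5*5) = -(-2088)*(-92) = -522*368 = -192096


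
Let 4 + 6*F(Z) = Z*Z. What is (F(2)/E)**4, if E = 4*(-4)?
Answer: 0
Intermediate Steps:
F(Z) = -2/3 + Z**2/6 (F(Z) = -2/3 + (Z*Z)/6 = -2/3 + Z**2/6)
E = -16
(F(2)/E)**4 = ((-2/3 + (1/6)*2**2)/(-16))**4 = ((-2/3 + (1/6)*4)*(-1/16))**4 = ((-2/3 + 2/3)*(-1/16))**4 = (0*(-1/16))**4 = 0**4 = 0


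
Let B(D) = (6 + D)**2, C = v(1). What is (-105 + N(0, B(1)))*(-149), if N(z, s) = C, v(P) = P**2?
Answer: 15496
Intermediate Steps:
C = 1 (C = 1**2 = 1)
N(z, s) = 1
(-105 + N(0, B(1)))*(-149) = (-105 + 1)*(-149) = -104*(-149) = 15496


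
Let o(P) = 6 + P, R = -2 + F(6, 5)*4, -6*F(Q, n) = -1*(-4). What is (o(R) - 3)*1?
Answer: -5/3 ≈ -1.6667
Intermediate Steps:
F(Q, n) = -⅔ (F(Q, n) = -(-1)*(-4)/6 = -⅙*4 = -⅔)
R = -14/3 (R = -2 - ⅔*4 = -2 - 8/3 = -14/3 ≈ -4.6667)
(o(R) - 3)*1 = ((6 - 14/3) - 3)*1 = (4/3 - 3)*1 = -5/3*1 = -5/3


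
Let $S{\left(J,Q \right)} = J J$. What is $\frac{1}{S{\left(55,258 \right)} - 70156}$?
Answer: $- \frac{1}{67131} \approx -1.4896 \cdot 10^{-5}$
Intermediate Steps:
$S{\left(J,Q \right)} = J^{2}$
$\frac{1}{S{\left(55,258 \right)} - 70156} = \frac{1}{55^{2} - 70156} = \frac{1}{3025 - 70156} = \frac{1}{-67131} = - \frac{1}{67131}$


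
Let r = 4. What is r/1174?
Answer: 2/587 ≈ 0.0034072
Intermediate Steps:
r/1174 = 4/1174 = (1/1174)*4 = 2/587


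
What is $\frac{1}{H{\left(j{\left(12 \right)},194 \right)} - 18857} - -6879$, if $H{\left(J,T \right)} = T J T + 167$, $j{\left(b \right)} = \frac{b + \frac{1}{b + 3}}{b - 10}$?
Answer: $\frac{21501745347}{3125708} \approx 6879.0$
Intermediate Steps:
$j{\left(b \right)} = \frac{b + \frac{1}{3 + b}}{-10 + b}$
$H{\left(J,T \right)} = 167 + J T^{2}$ ($H{\left(J,T \right)} = J T T + 167 = J T^{2} + 167 = 167 + J T^{2}$)
$\frac{1}{H{\left(j{\left(12 \right)},194 \right)} - 18857} - -6879 = \frac{1}{\left(167 + \frac{1 + 12^{2} + 3 \cdot 12}{-30 + 12^{2} - 84} \cdot 194^{2}\right) - 18857} - -6879 = \frac{1}{\left(167 + \frac{1 + 144 + 36}{-30 + 144 - 84} \cdot 37636\right) - 18857} + 6879 = \frac{1}{\left(167 + \frac{1}{30} \cdot 181 \cdot 37636\right) - 18857} + 6879 = \frac{1}{\left(167 + \frac{181}{30} \cdot 37636\right) - 18857} + 6879 = \frac{1}{\left(167 + \frac{3406058}{15}\right) - 18857} + 6879 = \frac{1}{\frac{3408563}{15} - 18857} + 6879 = \frac{1}{\frac{3125708}{15}} + 6879 = \frac{15}{3125708} + 6879 = \frac{21501745347}{3125708}$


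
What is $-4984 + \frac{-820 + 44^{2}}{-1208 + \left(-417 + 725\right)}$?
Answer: $- \frac{124631}{25} \approx -4985.2$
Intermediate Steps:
$-4984 + \frac{-820 + 44^{2}}{-1208 + \left(-417 + 725\right)} = -4984 + \frac{-820 + 1936}{-1208 + 308} = -4984 + \frac{1116}{-900} = -4984 + 1116 \left(- \frac{1}{900}\right) = -4984 - \frac{31}{25} = - \frac{124631}{25}$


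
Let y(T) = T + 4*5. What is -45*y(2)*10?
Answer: -9900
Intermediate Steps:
y(T) = 20 + T (y(T) = T + 20 = 20 + T)
-45*y(2)*10 = -45*(20 + 2)*10 = -45*22*10 = -990*10 = -9900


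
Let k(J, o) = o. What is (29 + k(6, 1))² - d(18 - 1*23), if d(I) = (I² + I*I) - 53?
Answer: 903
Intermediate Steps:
d(I) = -53 + 2*I² (d(I) = (I² + I²) - 53 = 2*I² - 53 = -53 + 2*I²)
(29 + k(6, 1))² - d(18 - 1*23) = (29 + 1)² - (-53 + 2*(18 - 1*23)²) = 30² - (-53 + 2*(18 - 23)²) = 900 - (-53 + 2*(-5)²) = 900 - (-53 + 2*25) = 900 - (-53 + 50) = 900 - 1*(-3) = 900 + 3 = 903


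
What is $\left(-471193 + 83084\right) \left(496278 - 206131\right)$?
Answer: $-112608662023$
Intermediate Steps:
$\left(-471193 + 83084\right) \left(496278 - 206131\right) = \left(-388109\right) 290147 = -112608662023$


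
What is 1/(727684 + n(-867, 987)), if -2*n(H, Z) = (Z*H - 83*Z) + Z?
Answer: 2/2392031 ≈ 8.3611e-7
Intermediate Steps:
n(H, Z) = 41*Z - H*Z/2 (n(H, Z) = -((Z*H - 83*Z) + Z)/2 = -((H*Z - 83*Z) + Z)/2 = -((-83*Z + H*Z) + Z)/2 = -(-82*Z + H*Z)/2 = 41*Z - H*Z/2)
1/(727684 + n(-867, 987)) = 1/(727684 + (½)*987*(82 - 1*(-867))) = 1/(727684 + (½)*987*(82 + 867)) = 1/(727684 + (½)*987*949) = 1/(727684 + 936663/2) = 1/(2392031/2) = 2/2392031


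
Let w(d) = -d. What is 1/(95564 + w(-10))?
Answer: 1/95574 ≈ 1.0463e-5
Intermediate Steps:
1/(95564 + w(-10)) = 1/(95564 - 1*(-10)) = 1/(95564 + 10) = 1/95574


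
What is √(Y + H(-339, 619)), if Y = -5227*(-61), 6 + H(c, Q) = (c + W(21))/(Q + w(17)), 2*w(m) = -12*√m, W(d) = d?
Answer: √(197362261 - 1913046*√17)/√(619 - 6*√17) ≈ 564.66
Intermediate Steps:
w(m) = -6*√m (w(m) = (-12*√m)/2 = -6*√m)
H(c, Q) = -6 + (21 + c)/(Q - 6*√17) (H(c, Q) = -6 + (c + 21)/(Q - 6*√17) = -6 + (21 + c)/(Q - 6*√17))
Y = 318847
√(Y + H(-339, 619)) = √(318847 + (21 - 339 - 6*619 + 36*√17)/(619 - 6*√17)) = √(318847 + (21 - 339 - 3714 + 36*√17)/(619 - 6*√17)) = √(318847 + (-4032 + 36*√17)/(619 - 6*√17))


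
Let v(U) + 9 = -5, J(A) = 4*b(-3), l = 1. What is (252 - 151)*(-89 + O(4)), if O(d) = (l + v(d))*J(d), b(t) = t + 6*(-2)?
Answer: 69791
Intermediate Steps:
b(t) = -12 + t (b(t) = t - 12 = -12 + t)
J(A) = -60 (J(A) = 4*(-12 - 3) = 4*(-15) = -60)
v(U) = -14 (v(U) = -9 - 5 = -14)
O(d) = 780 (O(d) = (1 - 14)*(-60) = -13*(-60) = 780)
(252 - 151)*(-89 + O(4)) = (252 - 151)*(-89 + 780) = 101*691 = 69791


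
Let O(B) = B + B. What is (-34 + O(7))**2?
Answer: 400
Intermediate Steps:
O(B) = 2*B
(-34 + O(7))**2 = (-34 + 2*7)**2 = (-34 + 14)**2 = (-20)**2 = 400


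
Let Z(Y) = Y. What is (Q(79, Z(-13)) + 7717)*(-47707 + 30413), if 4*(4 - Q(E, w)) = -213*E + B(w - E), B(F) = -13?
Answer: -206334714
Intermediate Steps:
Q(E, w) = 29/4 + 213*E/4 (Q(E, w) = 4 - (-213*E - 13)/4 = 4 - (-13 - 213*E)/4 = 4 + (13/4 + 213*E/4) = 29/4 + 213*E/4)
(Q(79, Z(-13)) + 7717)*(-47707 + 30413) = ((29/4 + (213/4)*79) + 7717)*(-47707 + 30413) = ((29/4 + 16827/4) + 7717)*(-17294) = (4214 + 7717)*(-17294) = 11931*(-17294) = -206334714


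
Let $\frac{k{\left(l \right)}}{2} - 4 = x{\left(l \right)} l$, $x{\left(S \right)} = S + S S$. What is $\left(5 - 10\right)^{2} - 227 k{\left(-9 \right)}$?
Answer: $292401$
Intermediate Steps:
$x{\left(S \right)} = S + S^{2}$
$k{\left(l \right)} = 8 + 2 l^{2} \left(1 + l\right)$ ($k{\left(l \right)} = 8 + 2 l \left(1 + l\right) l = 8 + 2 l^{2} \left(1 + l\right)$)
$\left(5 - 10\right)^{2} - 227 k{\left(-9 \right)} = \left(5 - 10\right)^{2} - 227 \left(8 + 2 \left(-9\right)^{2} \left(1 - 9\right)\right) = \left(-5\right)^{2} - 227 \left(8 + 2 \cdot 81 \left(-8\right)\right) = 25 - 227 \left(8 - 1296\right) = 25 - -292376 = 25 + 292376 = 292401$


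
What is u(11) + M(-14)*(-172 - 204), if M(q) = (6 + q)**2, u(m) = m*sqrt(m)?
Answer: -24064 + 11*sqrt(11) ≈ -24028.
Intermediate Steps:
u(m) = m**(3/2)
u(11) + M(-14)*(-172 - 204) = 11**(3/2) + (6 - 14)**2*(-172 - 204) = 11*sqrt(11) + (-8)**2*(-376) = 11*sqrt(11) + 64*(-376) = 11*sqrt(11) - 24064 = -24064 + 11*sqrt(11)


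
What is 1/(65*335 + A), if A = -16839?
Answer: 1/4936 ≈ 0.00020259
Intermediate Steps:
1/(65*335 + A) = 1/(65*335 - 16839) = 1/(21775 - 16839) = 1/4936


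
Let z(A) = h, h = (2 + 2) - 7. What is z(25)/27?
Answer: -1/9 ≈ -0.11111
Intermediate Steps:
h = -3 (h = 4 - 7 = -3)
z(A) = -3
z(25)/27 = -3/27 = -3*1/27 = -1/9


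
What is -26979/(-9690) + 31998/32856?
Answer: 1955037/520220 ≈ 3.7581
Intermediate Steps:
-26979/(-9690) + 31998/32856 = -26979*(-1/9690) + 31998*(1/32856) = 529/190 + 5333/5476 = 1955037/520220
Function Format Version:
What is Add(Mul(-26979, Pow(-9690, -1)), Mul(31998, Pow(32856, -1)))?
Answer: Rational(1955037, 520220) ≈ 3.7581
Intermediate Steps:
Add(Mul(-26979, Pow(-9690, -1)), Mul(31998, Pow(32856, -1))) = Add(Mul(-26979, Rational(-1, 9690)), Mul(31998, Rational(1, 32856))) = Add(Rational(529, 190), Rational(5333, 5476)) = Rational(1955037, 520220)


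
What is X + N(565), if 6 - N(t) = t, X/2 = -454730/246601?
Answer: -138759419/246601 ≈ -562.69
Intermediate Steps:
X = -909460/246601 (X = 2*(-454730/246601) = -909460/246601 ≈ -3.6880)
N(t) = 6 - t
X + N(565) = -909460/246601 + (6 - 1*565) = -909460/246601 + (6 - 565) = -909460/246601 - 559 = -138759419/246601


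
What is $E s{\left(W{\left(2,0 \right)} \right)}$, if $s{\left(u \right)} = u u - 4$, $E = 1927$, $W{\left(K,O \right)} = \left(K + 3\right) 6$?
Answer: $1726592$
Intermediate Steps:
$W{\left(K,O \right)} = 18 + 6 K$ ($W{\left(K,O \right)} = \left(3 + K\right) 6 = 18 + 6 K$)
$s{\left(u \right)} = -4 + u^{2}$ ($s{\left(u \right)} = u^{2} - 4 = -4 + u^{2}$)
$E s{\left(W{\left(2,0 \right)} \right)} = 1927 \left(-4 + \left(18 + 6 \cdot 2\right)^{2}\right) = 1927 \left(-4 + \left(18 + 12\right)^{2}\right) = 1927 \left(-4 + 30^{2}\right) = 1927 \left(-4 + 900\right) = 1927 \cdot 896 = 1726592$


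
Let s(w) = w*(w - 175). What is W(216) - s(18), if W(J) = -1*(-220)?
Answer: 3046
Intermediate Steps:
W(J) = 220
s(w) = w*(-175 + w)
W(216) - s(18) = 220 - 18*(-175 + 18) = 220 - 18*(-157) = 220 - 1*(-2826) = 220 + 2826 = 3046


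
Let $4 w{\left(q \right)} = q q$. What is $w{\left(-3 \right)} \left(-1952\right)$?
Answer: $-4392$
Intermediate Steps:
$w{\left(q \right)} = \frac{q^{2}}{4}$ ($w{\left(q \right)} = \frac{q q}{4} = \frac{q^{2}}{4}$)
$w{\left(-3 \right)} \left(-1952\right) = \frac{\left(-3\right)^{2}}{4} \left(-1952\right) = \frac{1}{4} \cdot 9 \left(-1952\right) = \frac{9}{4} \left(-1952\right) = -4392$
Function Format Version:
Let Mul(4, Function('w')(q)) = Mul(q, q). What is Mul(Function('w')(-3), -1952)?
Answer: -4392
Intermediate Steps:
Function('w')(q) = Mul(Rational(1, 4), Pow(q, 2)) (Function('w')(q) = Mul(Rational(1, 4), Mul(q, q)) = Mul(Rational(1, 4), Pow(q, 2)))
Mul(Function('w')(-3), -1952) = Mul(Mul(Rational(1, 4), Pow(-3, 2)), -1952) = Mul(Mul(Rational(1, 4), 9), -1952) = Mul(Rational(9, 4), -1952) = -4392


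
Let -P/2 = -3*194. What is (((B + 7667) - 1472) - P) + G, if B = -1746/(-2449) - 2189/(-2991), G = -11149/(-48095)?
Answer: 1772981288944111/352293903105 ≈ 5032.7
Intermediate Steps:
G = 11149/48095 (G = -11149*(-1/48095) = 11149/48095 ≈ 0.23181)
P = 1164 (P = -(-6)*194 = -2*(-582) = 1164)
B = 10583147/7324959 (B = -1746*(-1/2449) - 2189*(-1/2991) = 1746/2449 + 2189/2991 = 10583147/7324959 ≈ 1.4448)
(((B + 7667) - 1472) - P) + G = (((10583147/7324959 + 7667) - 1472) - 1*1164) + 11149/48095 = ((56171043800/7324959 - 1472) - 1164) + 11149/48095 = (45388704152/7324959 - 1164) + 11149/48095 = 36862451876/7324959 + 11149/48095 = 1772981288944111/352293903105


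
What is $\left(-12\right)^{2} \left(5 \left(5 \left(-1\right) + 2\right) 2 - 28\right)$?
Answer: $-8352$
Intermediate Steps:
$\left(-12\right)^{2} \left(5 \left(5 \left(-1\right) + 2\right) 2 - 28\right) = 144 \left(5 \left(-5 + 2\right) 2 - 28\right) = 144 \left(5 \left(-3\right) 2 - 28\right) = 144 \left(\left(-15\right) 2 - 28\right) = 144 \left(-30 - 28\right) = 144 \left(-58\right) = -8352$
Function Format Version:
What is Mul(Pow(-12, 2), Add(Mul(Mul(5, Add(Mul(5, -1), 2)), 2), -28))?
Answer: -8352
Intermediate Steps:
Mul(Pow(-12, 2), Add(Mul(Mul(5, Add(Mul(5, -1), 2)), 2), -28)) = Mul(144, Add(Mul(Mul(5, Add(-5, 2)), 2), -28)) = Mul(144, Add(Mul(Mul(5, -3), 2), -28)) = Mul(144, Add(Mul(-15, 2), -28)) = Mul(144, Add(-30, -28)) = Mul(144, -58) = -8352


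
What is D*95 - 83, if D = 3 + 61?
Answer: 5997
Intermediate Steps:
D = 64
D*95 - 83 = 64*95 - 83 = 6080 - 83 = 5997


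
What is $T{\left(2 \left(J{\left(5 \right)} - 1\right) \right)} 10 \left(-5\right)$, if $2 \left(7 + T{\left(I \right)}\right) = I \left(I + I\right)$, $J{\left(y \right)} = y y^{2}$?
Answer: $-3074850$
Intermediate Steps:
$J{\left(y \right)} = y^{3}$
$T{\left(I \right)} = -7 + I^{2}$ ($T{\left(I \right)} = -7 + \frac{I \left(I + I\right)}{2} = -7 + \frac{I 2 I}{2} = -7 + \frac{2 I^{2}}{2} = -7 + I^{2}$)
$T{\left(2 \left(J{\left(5 \right)} - 1\right) \right)} 10 \left(-5\right) = \left(-7 + \left(2 \left(5^{3} - 1\right)\right)^{2}\right) 10 \left(-5\right) = \left(-7 + \left(2 \left(125 - 1\right)\right)^{2}\right) 10 \left(-5\right) = \left(-7 + \left(2 \cdot 124\right)^{2}\right) 10 \left(-5\right) = \left(-7 + 248^{2}\right) 10 \left(-5\right) = \left(-7 + 61504\right) 10 \left(-5\right) = 61497 \cdot 10 \left(-5\right) = 614970 \left(-5\right) = -3074850$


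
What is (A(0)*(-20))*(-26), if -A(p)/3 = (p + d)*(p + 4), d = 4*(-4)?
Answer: 99840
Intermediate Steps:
d = -16
A(p) = -3*(-16 + p)*(4 + p) (A(p) = -3*(p - 16)*(p + 4) = -3*(-16 + p)*(4 + p))
(A(0)*(-20))*(-26) = ((192 - 3*0² + 36*0)*(-20))*(-26) = ((192 - 3*0 + 0)*(-20))*(-26) = ((192 + 0 + 0)*(-20))*(-26) = (192*(-20))*(-26) = -3840*(-26) = 99840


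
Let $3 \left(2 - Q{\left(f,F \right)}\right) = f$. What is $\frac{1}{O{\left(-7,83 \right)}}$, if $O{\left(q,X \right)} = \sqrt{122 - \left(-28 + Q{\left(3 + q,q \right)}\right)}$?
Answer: $\frac{\sqrt{330}}{220} \approx 0.082572$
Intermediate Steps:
$Q{\left(f,F \right)} = 2 - \frac{f}{3}$
$O{\left(q,X \right)} = \sqrt{149 + \frac{q}{3}}$ ($O{\left(q,X \right)} = \sqrt{122 - \left(-26 - \frac{3 + q}{3}\right)} = \sqrt{122 - \left(-27 - \frac{q}{3}\right)} = \sqrt{122 + \left(28 + \left(-1 + \frac{q}{3}\right)\right)} = \sqrt{122 + \left(27 + \frac{q}{3}\right)} = \sqrt{149 + \frac{q}{3}}$)
$\frac{1}{O{\left(-7,83 \right)}} = \frac{1}{\frac{1}{3} \sqrt{1341 + 3 \left(-7\right)}} = \frac{1}{\frac{1}{3} \sqrt{1341 - 21}} = \frac{1}{\frac{1}{3} \sqrt{1320}} = \frac{1}{\frac{1}{3} \cdot 2 \sqrt{330}} = \frac{1}{\frac{2}{3} \sqrt{330}} = \frac{\sqrt{330}}{220}$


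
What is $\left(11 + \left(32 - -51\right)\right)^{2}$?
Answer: $8836$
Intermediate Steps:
$\left(11 + \left(32 - -51\right)\right)^{2} = \left(11 + \left(32 + 51\right)\right)^{2} = \left(11 + 83\right)^{2} = 94^{2} = 8836$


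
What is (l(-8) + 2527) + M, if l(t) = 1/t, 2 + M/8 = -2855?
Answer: -162633/8 ≈ -20329.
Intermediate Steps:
M = -22856 (M = -16 + 8*(-2855) = -16 - 22840 = -22856)
(l(-8) + 2527) + M = (1/(-8) + 2527) - 22856 = (-⅛ + 2527) - 22856 = 20215/8 - 22856 = -162633/8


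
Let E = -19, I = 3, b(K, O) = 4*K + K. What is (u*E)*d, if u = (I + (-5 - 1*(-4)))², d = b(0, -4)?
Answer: 0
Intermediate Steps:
b(K, O) = 5*K
d = 0 (d = 5*0 = 0)
u = 4 (u = (3 + (-5 - 1*(-4)))² = (3 + (-5 + 4))² = (3 - 1)² = 2² = 4)
(u*E)*d = (4*(-19))*0 = -76*0 = 0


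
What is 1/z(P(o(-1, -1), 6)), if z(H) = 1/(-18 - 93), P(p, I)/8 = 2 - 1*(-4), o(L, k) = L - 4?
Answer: -111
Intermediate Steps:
o(L, k) = -4 + L
P(p, I) = 48 (P(p, I) = 8*(2 - 1*(-4)) = 8*(2 + 4) = 8*6 = 48)
z(H) = -1/111 (z(H) = 1/(-111) = -1/111)
1/z(P(o(-1, -1), 6)) = 1/(-1/111) = -111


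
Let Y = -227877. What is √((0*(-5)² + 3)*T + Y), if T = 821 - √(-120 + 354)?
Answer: 3*√(-25046 - √26) ≈ 474.83*I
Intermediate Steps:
T = 821 - 3*√26 (T = 821 - √234 = 821 - 3*√26 ≈ 805.70)
√((0*(-5)² + 3)*T + Y) = √((0*(-5)² + 3)*(821 - 3*√26) - 227877) = √((0*25 + 3)*(821 - 3*√26) - 227877) = √((0 + 3)*(821 - 3*√26) - 227877) = √(3*(821 - 3*√26) - 227877) = √((2463 - 9*√26) - 227877) = √(-225414 - 9*√26)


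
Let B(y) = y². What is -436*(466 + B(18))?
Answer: -344440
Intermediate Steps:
-436*(466 + B(18)) = -436*(466 + 18²) = -436*(466 + 324) = -436*790 = -344440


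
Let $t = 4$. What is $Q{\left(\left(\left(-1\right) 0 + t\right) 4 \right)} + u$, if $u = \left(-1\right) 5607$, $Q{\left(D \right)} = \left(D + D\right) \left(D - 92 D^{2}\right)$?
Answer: $-758759$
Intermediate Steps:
$Q{\left(D \right)} = 2 D \left(D - 92 D^{2}\right)$
$u = -5607$
$Q{\left(\left(\left(-1\right) 0 + t\right) 4 \right)} + u = \left(\left(\left(-1\right) 0 + 4\right) 4\right)^{2} \left(2 - 184 \left(\left(-1\right) 0 + 4\right) 4\right) - 5607 = \left(\left(0 + 4\right) 4\right)^{2} \left(2 - 184 \left(0 + 4\right) 4\right) - 5607 = \left(4 \cdot 4\right)^{2} \left(2 - 184 \cdot 4 \cdot 4\right) - 5607 = 16^{2} \left(2 - 2944\right) - 5607 = 256 \left(2 - 2944\right) - 5607 = 256 \left(-2942\right) - 5607 = -753152 - 5607 = -758759$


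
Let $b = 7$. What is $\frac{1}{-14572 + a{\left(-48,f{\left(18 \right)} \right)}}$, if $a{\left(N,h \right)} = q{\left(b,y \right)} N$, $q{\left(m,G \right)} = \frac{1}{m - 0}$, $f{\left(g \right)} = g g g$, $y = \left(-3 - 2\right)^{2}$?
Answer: $- \frac{7}{102052} \approx -6.8592 \cdot 10^{-5}$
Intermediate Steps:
$y = 25$ ($y = \left(-5\right)^{2} = 25$)
$f{\left(g \right)} = g^{3}$ ($f{\left(g \right)} = g^{2} g = g^{3}$)
$q{\left(m,G \right)} = \frac{1}{m}$ ($q{\left(m,G \right)} = \frac{1}{m + 0} = \frac{1}{m}$)
$a{\left(N,h \right)} = \frac{N}{7}$
$\frac{1}{-14572 + a{\left(-48,f{\left(18 \right)} \right)}} = \frac{1}{-14572 + \frac{1}{7} \left(-48\right)} = \frac{1}{-14572 - \frac{48}{7}} = \frac{1}{- \frac{102052}{7}} = - \frac{7}{102052}$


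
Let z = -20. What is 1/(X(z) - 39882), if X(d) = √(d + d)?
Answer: -19941/795286982 - I*√10/795286982 ≈ -2.5074e-5 - 3.9763e-9*I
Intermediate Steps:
X(d) = √2*√d (X(d) = √(2*d) = √2*√d)
1/(X(z) - 39882) = 1/(√2*√(-20) - 39882) = 1/(√2*(2*I*√5) - 39882) = 1/(2*I*√10 - 39882) = 1/(-39882 + 2*I*√10)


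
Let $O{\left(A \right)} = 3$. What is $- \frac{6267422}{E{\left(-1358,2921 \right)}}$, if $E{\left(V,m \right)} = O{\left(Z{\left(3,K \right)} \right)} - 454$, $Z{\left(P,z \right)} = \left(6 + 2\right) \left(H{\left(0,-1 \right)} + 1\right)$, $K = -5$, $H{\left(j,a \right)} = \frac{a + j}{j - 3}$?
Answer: $\frac{6267422}{451} \approx 13897.0$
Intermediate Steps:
$H{\left(j,a \right)} = \frac{a + j}{-3 + j}$
$Z{\left(P,z \right)} = \frac{32}{3}$ ($Z{\left(P,z \right)} = \left(6 + 2\right) \left(\frac{-1 + 0}{-3 + 0} + 1\right) = 8 \left(\frac{1}{-3} \left(-1\right) + 1\right) = 8 \left(\left(- \frac{1}{3}\right) \left(-1\right) + 1\right) = 8 \left(\frac{1}{3} + 1\right) = 8 \cdot \frac{4}{3} = \frac{32}{3}$)
$E{\left(V,m \right)} = -451$ ($E{\left(V,m \right)} = 3 - 454 = -451$)
$- \frac{6267422}{E{\left(-1358,2921 \right)}} = - \frac{6267422}{-451} = \left(-6267422\right) \left(- \frac{1}{451}\right) = \frac{6267422}{451}$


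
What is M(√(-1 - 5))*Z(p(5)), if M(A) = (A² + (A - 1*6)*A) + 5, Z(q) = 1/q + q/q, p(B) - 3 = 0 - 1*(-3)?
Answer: -49/6 - 7*I*√6 ≈ -8.1667 - 17.146*I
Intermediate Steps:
p(B) = 6 (p(B) = 3 + (0 - 1*(-3)) = 3 + (0 + 3) = 3 + 3 = 6)
Z(q) = 1 + 1/q (Z(q) = 1/q + 1 = 1 + 1/q)
M(A) = 5 + A² + A*(-6 + A) (M(A) = (A² + (A - 6)*A) + 5 = (A² + (-6 + A)*A) + 5 = (A² + A*(-6 + A)) + 5 = 5 + A² + A*(-6 + A))
M(√(-1 - 5))*Z(p(5)) = (5 - 6*√(-1 - 5) + 2*(√(-1 - 5))²)*((1 + 6)/6) = (5 - 6*I*√6 + 2*(√(-6))²)*((⅙)*7) = (5 - 6*I*√6 + 2*(I*√6)²)*(7/6) = (5 - 6*I*√6 + 2*(-6))*(7/6) = (5 - 6*I*√6 - 12)*(7/6) = (-7 - 6*I*√6)*(7/6) = -49/6 - 7*I*√6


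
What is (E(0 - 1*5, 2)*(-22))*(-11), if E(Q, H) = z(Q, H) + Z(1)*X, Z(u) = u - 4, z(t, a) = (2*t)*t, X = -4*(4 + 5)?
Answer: 38236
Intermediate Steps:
X = -36 (X = -4*9 = -36)
z(t, a) = 2*t**2
Z(u) = -4 + u
E(Q, H) = 108 + 2*Q**2 (E(Q, H) = 2*Q**2 + (-4 + 1)*(-36) = 2*Q**2 - 3*(-36) = 2*Q**2 + 108 = 108 + 2*Q**2)
(E(0 - 1*5, 2)*(-22))*(-11) = ((108 + 2*(0 - 1*5)**2)*(-22))*(-11) = ((108 + 2*(0 - 5)**2)*(-22))*(-11) = ((108 + 2*(-5)**2)*(-22))*(-11) = ((108 + 2*25)*(-22))*(-11) = ((108 + 50)*(-22))*(-11) = (158*(-22))*(-11) = -3476*(-11) = 38236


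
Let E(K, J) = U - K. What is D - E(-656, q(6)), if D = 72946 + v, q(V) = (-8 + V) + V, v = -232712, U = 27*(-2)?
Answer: -160368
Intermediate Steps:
U = -54
q(V) = -8 + 2*V
E(K, J) = -54 - K
D = -159766 (D = 72946 - 232712 = -159766)
D - E(-656, q(6)) = -159766 - (-54 - 1*(-656)) = -159766 - (-54 + 656) = -159766 - 1*602 = -159766 - 602 = -160368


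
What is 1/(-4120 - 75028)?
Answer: -1/79148 ≈ -1.2635e-5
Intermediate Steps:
1/(-4120 - 75028) = 1/(-79148) = -1/79148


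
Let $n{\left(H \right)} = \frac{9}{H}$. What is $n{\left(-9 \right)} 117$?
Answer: $-117$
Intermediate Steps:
$n{\left(-9 \right)} 117 = \frac{9}{-9} \cdot 117 = 9 \left(- \frac{1}{9}\right) 117 = \left(-1\right) 117 = -117$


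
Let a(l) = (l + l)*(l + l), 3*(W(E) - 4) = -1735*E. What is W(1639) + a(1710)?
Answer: 32245547/3 ≈ 1.0749e+7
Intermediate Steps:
W(E) = 4 - 1735*E/3 (W(E) = 4 + (-1735*E)/3 = 4 - 1735*E/3)
a(l) = 4*l² (a(l) = (2*l)*(2*l) = 4*l²)
W(1639) + a(1710) = (4 - 1735/3*1639) + 4*1710² = (4 - 2843665/3) + 4*2924100 = -2843653/3 + 11696400 = 32245547/3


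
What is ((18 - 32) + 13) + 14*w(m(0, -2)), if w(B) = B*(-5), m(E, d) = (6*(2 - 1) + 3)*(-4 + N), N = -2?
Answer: 3779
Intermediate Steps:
m(E, d) = -54 (m(E, d) = (6*(2 - 1) + 3)*(-4 - 2) = (6*1 + 3)*(-6) = (6 + 3)*(-6) = 9*(-6) = -54)
w(B) = -5*B
((18 - 32) + 13) + 14*w(m(0, -2)) = ((18 - 32) + 13) + 14*(-5*(-54)) = (-14 + 13) + 14*270 = -1 + 3780 = 3779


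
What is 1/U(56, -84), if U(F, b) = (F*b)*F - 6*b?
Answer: -1/262920 ≈ -3.8034e-6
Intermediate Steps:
U(F, b) = -6*b + b*F² (U(F, b) = b*F² - 6*b = -6*b + b*F²)
1/U(56, -84) = 1/(-84*(-6 + 56²)) = 1/(-84*(-6 + 3136)) = 1/(-84*3130) = 1/(-262920) = -1/262920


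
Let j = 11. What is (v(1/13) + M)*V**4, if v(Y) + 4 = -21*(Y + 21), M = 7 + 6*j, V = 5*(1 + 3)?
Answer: -777120000/13 ≈ -5.9778e+7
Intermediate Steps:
V = 20 (V = 5*4 = 20)
M = 73 (M = 7 + 6*11 = 7 + 66 = 73)
v(Y) = -445 - 21*Y (v(Y) = -4 - 21*(Y + 21) = -4 - 21*(21 + Y) = -4 + (-441 - 21*Y) = -445 - 21*Y)
(v(1/13) + M)*V**4 = ((-445 - 21/13) + 73)*20**4 = ((-445 - 21*1/13) + 73)*160000 = ((-445 - 21/13) + 73)*160000 = (-5806/13 + 73)*160000 = -4857/13*160000 = -777120000/13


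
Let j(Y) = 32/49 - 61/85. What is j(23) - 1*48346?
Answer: -201361359/4165 ≈ -48346.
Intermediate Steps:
j(Y) = -269/4165 (j(Y) = 32*(1/49) - 61*1/85 = 32/49 - 61/85 = -269/4165)
j(23) - 1*48346 = -269/4165 - 1*48346 = -269/4165 - 48346 = -201361359/4165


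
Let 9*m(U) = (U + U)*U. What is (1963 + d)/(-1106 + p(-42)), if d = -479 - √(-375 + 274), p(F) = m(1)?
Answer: -3339/2488 + 9*I*√101/9952 ≈ -1.342 + 0.0090885*I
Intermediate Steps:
m(U) = 2*U²/9 (m(U) = ((U + U)*U)/9 = ((2*U)*U)/9 = (2*U²)/9 = 2*U²/9)
p(F) = 2/9 (p(F) = (2/9)*1² = (2/9)*1 = 2/9)
d = -479 - I*√101 (d = -479 - √(-101) = -479 - I*√101 ≈ -479.0 - 10.05*I)
(1963 + d)/(-1106 + p(-42)) = (1963 + (-479 - I*√101))/(-1106 + 2/9) = (1484 - I*√101)/(-9952/9) = (1484 - I*√101)*(-9/9952) = -3339/2488 + 9*I*√101/9952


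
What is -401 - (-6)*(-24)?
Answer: -545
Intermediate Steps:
-401 - (-6)*(-24) = -401 - 1*144 = -401 - 144 = -545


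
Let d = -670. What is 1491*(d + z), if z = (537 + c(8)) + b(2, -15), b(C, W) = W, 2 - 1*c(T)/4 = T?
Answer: -256452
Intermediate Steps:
c(T) = 8 - 4*T
z = 498 (z = (537 + (8 - 4*8)) - 15 = (537 + (8 - 32)) - 15 = (537 - 24) - 15 = 513 - 15 = 498)
1491*(d + z) = 1491*(-670 + 498) = 1491*(-172) = -256452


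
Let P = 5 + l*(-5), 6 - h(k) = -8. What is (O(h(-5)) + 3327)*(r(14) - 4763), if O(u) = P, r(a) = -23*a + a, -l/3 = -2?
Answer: -16744442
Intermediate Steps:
l = 6 (l = -3*(-2) = 6)
h(k) = 14 (h(k) = 6 - 1*(-8) = 6 + 8 = 14)
r(a) = -22*a
P = -25 (P = 5 + 6*(-5) = 5 - 30 = -25)
O(u) = -25
(O(h(-5)) + 3327)*(r(14) - 4763) = (-25 + 3327)*(-22*14 - 4763) = 3302*(-308 - 4763) = 3302*(-5071) = -16744442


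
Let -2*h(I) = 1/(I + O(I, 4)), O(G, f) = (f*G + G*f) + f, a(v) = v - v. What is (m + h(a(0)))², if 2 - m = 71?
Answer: 305809/64 ≈ 4778.3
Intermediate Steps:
a(v) = 0
m = -69 (m = 2 - 1*71 = 2 - 71 = -69)
O(G, f) = f + 2*G*f (O(G, f) = (G*f + G*f) + f = 2*G*f + f = f + 2*G*f)
h(I) = -1/(2*(4 + 9*I)) (h(I) = -1/(2*(I + 4*(1 + 2*I))) = -1/(2*(I + (4 + 8*I))) = -1/(2*(4 + 9*I)))
(m + h(a(0)))² = (-69 - 1/(8 + 18*0))² = (-69 - 1/(8 + 0))² = (-69 - 1/8)² = (-69 - 1*⅛)² = (-69 - ⅛)² = (-553/8)² = 305809/64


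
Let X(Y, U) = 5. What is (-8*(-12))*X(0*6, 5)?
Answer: 480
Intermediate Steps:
(-8*(-12))*X(0*6, 5) = -8*(-12)*5 = 96*5 = 480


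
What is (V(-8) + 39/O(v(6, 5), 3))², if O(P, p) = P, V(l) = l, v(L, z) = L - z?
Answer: 961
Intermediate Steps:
(V(-8) + 39/O(v(6, 5), 3))² = (-8 + 39/(6 - 1*5))² = (-8 + 39/(6 - 5))² = (-8 + 39/1)² = (-8 + 39*1)² = (-8 + 39)² = 31² = 961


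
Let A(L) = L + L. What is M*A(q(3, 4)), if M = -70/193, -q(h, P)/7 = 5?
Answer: 4900/193 ≈ 25.389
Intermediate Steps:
q(h, P) = -35 (q(h, P) = -7*5 = -35)
A(L) = 2*L
M = -70/193 (M = -70*1/193 = -70/193 ≈ -0.36269)
M*A(q(3, 4)) = -140*(-35)/193 = -70/193*(-70) = 4900/193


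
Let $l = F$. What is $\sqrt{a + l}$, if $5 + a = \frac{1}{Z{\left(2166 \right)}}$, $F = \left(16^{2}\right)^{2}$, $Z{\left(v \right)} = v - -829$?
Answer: $\frac{\sqrt{587814711270}}{2995} \approx 255.99$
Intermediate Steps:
$Z{\left(v \right)} = 829 + v$ ($Z{\left(v \right)} = v + 829 = 829 + v$)
$F = 65536$ ($F = 256^{2} = 65536$)
$a = - \frac{14974}{2995}$ ($a = -5 + \frac{1}{829 + 2166} = -5 + \frac{1}{2995} = - \frac{14974}{2995} \approx -4.9997$)
$l = 65536$
$\sqrt{a + l} = \sqrt{- \frac{14974}{2995} + 65536} = \sqrt{\frac{196265346}{2995}} = \frac{\sqrt{587814711270}}{2995}$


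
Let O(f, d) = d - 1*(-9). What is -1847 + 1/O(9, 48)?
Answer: -105278/57 ≈ -1847.0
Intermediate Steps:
O(f, d) = 9 + d (O(f, d) = d + 9 = 9 + d)
-1847 + 1/O(9, 48) = -1847 + 1/(9 + 48) = -1847 + 1/57 = -105278/57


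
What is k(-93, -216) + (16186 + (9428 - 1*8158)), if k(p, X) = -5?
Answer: 17451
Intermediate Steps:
k(-93, -216) + (16186 + (9428 - 1*8158)) = -5 + (16186 + (9428 - 1*8158)) = -5 + (16186 + (9428 - 8158)) = -5 + (16186 + 1270) = -5 + 17456 = 17451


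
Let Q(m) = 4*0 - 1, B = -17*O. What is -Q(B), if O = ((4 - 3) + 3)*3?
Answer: 1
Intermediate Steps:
O = 12 (O = (1 + 3)*3 = 4*3 = 12)
B = -204 (B = -17*12 = -204)
Q(m) = -1 (Q(m) = 0 - 1 = -1)
-Q(B) = -1*(-1) = 1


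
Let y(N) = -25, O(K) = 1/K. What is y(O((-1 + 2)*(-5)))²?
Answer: 625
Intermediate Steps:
y(O((-1 + 2)*(-5)))² = (-25)² = 625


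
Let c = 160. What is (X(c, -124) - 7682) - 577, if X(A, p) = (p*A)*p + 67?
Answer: 2451968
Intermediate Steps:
X(A, p) = 67 + A*p² (X(A, p) = (A*p)*p + 67 = A*p² + 67 = 67 + A*p²)
(X(c, -124) - 7682) - 577 = ((67 + 160*(-124)²) - 7682) - 577 = ((67 + 160*15376) - 7682) - 577 = ((67 + 2460160) - 7682) - 577 = (2460227 - 7682) - 577 = 2452545 - 577 = 2451968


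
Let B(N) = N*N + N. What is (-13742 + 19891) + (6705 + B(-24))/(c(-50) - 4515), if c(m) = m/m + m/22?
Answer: 305396344/49679 ≈ 6147.4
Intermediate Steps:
B(N) = N + N² (B(N) = N² + N = N + N²)
c(m) = 1 + m/22 (c(m) = 1 + m*(1/22) = 1 + m/22)
(-13742 + 19891) + (6705 + B(-24))/(c(-50) - 4515) = (-13742 + 19891) + (6705 - 24*(1 - 24))/((1 + (1/22)*(-50)) - 4515) = 6149 + (6705 - 24*(-23))/((1 - 25/11) - 4515) = 6149 + (6705 + 552)/(-14/11 - 4515) = 6149 + 7257/(-49679/11) = 6149 + 7257*(-11/49679) = 6149 - 79827/49679 = 305396344/49679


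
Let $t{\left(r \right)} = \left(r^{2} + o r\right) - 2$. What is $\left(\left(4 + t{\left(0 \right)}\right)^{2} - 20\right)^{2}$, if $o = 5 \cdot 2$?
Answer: $256$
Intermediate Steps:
$o = 10$
$t{\left(r \right)} = -2 + r^{2} + 10 r$ ($t{\left(r \right)} = \left(r^{2} + 10 r\right) - 2 = -2 + r^{2} + 10 r$)
$\left(\left(4 + t{\left(0 \right)}\right)^{2} - 20\right)^{2} = \left(\left(4 + \left(-2 + 0^{2} + 10 \cdot 0\right)\right)^{2} - 20\right)^{2} = \left(\left(4 + \left(-2 + 0 + 0\right)\right)^{2} - 20\right)^{2} = \left(\left(4 - 2\right)^{2} - 20\right)^{2} = \left(2^{2} - 20\right)^{2} = \left(4 - 20\right)^{2} = \left(-16\right)^{2} = 256$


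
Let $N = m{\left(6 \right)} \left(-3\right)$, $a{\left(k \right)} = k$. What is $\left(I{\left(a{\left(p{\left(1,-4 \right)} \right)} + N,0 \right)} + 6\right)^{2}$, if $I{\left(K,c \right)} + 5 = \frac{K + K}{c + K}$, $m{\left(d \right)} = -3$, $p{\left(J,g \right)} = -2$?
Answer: $9$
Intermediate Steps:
$N = 9$ ($N = \left(-3\right) \left(-3\right) = 9$)
$I{\left(K,c \right)} = -5 + \frac{2 K}{K + c}$ ($I{\left(K,c \right)} = -5 + \frac{K + K}{c + K} = -5 + \frac{2 K}{K + c}$)
$\left(I{\left(a{\left(p{\left(1,-4 \right)} \right)} + N,0 \right)} + 6\right)^{2} = \left(\frac{\left(-5\right) 0 - 3 \left(-2 + 9\right)}{\left(-2 + 9\right) + 0} + 6\right)^{2} = \left(\frac{0 - 21}{7 + 0} + 6\right)^{2} = \left(\frac{0 - 21}{7} + 6\right)^{2} = \left(\frac{1}{7} \left(-21\right) + 6\right)^{2} = \left(-3 + 6\right)^{2} = 3^{2} = 9$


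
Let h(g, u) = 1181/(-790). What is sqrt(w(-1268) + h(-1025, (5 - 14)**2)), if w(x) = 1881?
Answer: sqrt(1172999110)/790 ≈ 43.353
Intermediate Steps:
h(g, u) = -1181/790 (h(g, u) = 1181*(-1/790) = -1181/790)
sqrt(w(-1268) + h(-1025, (5 - 14)**2)) = sqrt(1881 - 1181/790) = sqrt(1484809/790) = sqrt(1172999110)/790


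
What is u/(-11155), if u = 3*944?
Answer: -2832/11155 ≈ -0.25388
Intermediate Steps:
u = 2832
u/(-11155) = 2832/(-11155) = 2832*(-1/11155) = -2832/11155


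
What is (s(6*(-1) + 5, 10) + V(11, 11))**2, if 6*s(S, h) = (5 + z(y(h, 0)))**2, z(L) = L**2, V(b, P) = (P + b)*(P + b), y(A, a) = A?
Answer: 21557449/4 ≈ 5.3894e+6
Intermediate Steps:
V(b, P) = (P + b)**2
s(S, h) = (5 + h**2)**2/6
(s(6*(-1) + 5, 10) + V(11, 11))**2 = ((5 + 10**2)**2/6 + (11 + 11)**2)**2 = ((5 + 100)**2/6 + 22**2)**2 = ((1/6)*105**2 + 484)**2 = ((1/6)*11025 + 484)**2 = (3675/2 + 484)**2 = (4643/2)**2 = 21557449/4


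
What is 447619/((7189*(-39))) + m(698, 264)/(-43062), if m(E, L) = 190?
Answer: -1073813326/670740889 ≈ -1.6009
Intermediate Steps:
447619/((7189*(-39))) + m(698, 264)/(-43062) = 447619/((7189*(-39))) + 190/(-43062) = 447619/(-280371) + 190*(-1/43062) = 447619*(-1/280371) - 95/21531 = -447619/280371 - 95/21531 = -1073813326/670740889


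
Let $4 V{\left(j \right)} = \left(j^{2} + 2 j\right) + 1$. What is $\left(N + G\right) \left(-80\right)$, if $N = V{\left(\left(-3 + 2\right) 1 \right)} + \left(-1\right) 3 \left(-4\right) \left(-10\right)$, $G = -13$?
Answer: $10640$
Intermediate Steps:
$V{\left(j \right)} = \frac{1}{4} + \frac{j}{2} + \frac{j^{2}}{4}$ ($V{\left(j \right)} = \frac{\left(j^{2} + 2 j\right) + 1}{4} = \frac{1 + j^{2} + 2 j}{4} = \frac{1}{4} + \frac{j}{2} + \frac{j^{2}}{4}$)
$N = -120$ ($N = \left(\frac{1}{4} + \frac{\left(-3 + 2\right) 1}{2} + \frac{\left(\left(-3 + 2\right) 1\right)^{2}}{4}\right) + \left(-1\right) 3 \left(-4\right) \left(-10\right) = \left(\frac{1}{4} + \frac{\left(-1\right) 1}{2} + \frac{\left(\left(-1\right) 1\right)^{2}}{4}\right) + \left(-3\right) \left(-4\right) \left(-10\right) = \left(\frac{1}{4} + \frac{1}{2} \left(-1\right) + \frac{\left(-1\right)^{2}}{4}\right) + 12 \left(-10\right) = \left(\frac{1}{4} - \frac{1}{2} + \frac{1}{4} \cdot 1\right) - 120 = \left(\frac{1}{4} - \frac{1}{2} + \frac{1}{4}\right) - 120 = 0 - 120 = -120$)
$\left(N + G\right) \left(-80\right) = \left(-120 - 13\right) \left(-80\right) = \left(-133\right) \left(-80\right) = 10640$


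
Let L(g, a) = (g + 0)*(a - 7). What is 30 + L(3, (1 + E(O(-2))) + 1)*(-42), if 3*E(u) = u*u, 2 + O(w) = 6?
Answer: -12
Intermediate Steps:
O(w) = 4 (O(w) = -2 + 6 = 4)
E(u) = u**2/3 (E(u) = (u*u)/3 = u**2/3)
L(g, a) = g*(-7 + a)
30 + L(3, (1 + E(O(-2))) + 1)*(-42) = 30 + (3*(-7 + ((1 + (1/3)*4**2) + 1)))*(-42) = 30 + (3*(-7 + ((1 + (1/3)*16) + 1)))*(-42) = 30 + (3*(-7 + ((1 + 16/3) + 1)))*(-42) = 30 + (3*(-7 + (19/3 + 1)))*(-42) = 30 + (3*(-7 + 22/3))*(-42) = 30 + (3*(1/3))*(-42) = 30 + 1*(-42) = 30 - 42 = -12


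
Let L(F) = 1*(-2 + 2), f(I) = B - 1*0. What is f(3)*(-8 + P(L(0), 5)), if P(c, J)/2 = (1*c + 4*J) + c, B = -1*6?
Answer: -192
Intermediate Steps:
B = -6
f(I) = -6 (f(I) = -6 - 1*0 = -6 + 0 = -6)
L(F) = 0 (L(F) = 1*0 = 0)
P(c, J) = 4*c + 8*J (P(c, J) = 2*((1*c + 4*J) + c) = 2*((c + 4*J) + c) = 2*(2*c + 4*J) = 4*c + 8*J)
f(3)*(-8 + P(L(0), 5)) = -6*(-8 + (4*0 + 8*5)) = -6*(-8 + (0 + 40)) = -6*(-8 + 40) = -6*32 = -192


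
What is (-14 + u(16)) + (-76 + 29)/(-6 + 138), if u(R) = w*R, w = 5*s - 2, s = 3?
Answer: 25561/132 ≈ 193.64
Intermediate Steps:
w = 13 (w = 5*3 - 2 = 15 - 2 = 13)
u(R) = 13*R
(-14 + u(16)) + (-76 + 29)/(-6 + 138) = (-14 + 13*16) + (-76 + 29)/(-6 + 138) = (-14 + 208) - 47/132 = 194 - 47*1/132 = 194 - 47/132 = 25561/132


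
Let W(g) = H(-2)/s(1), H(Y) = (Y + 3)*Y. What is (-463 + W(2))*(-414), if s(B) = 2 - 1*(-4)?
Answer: 191820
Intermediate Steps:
H(Y) = Y*(3 + Y) (H(Y) = (3 + Y)*Y = Y*(3 + Y))
s(B) = 6 (s(B) = 2 + 4 = 6)
W(g) = -⅓ (W(g) = -2*(3 - 2)/6 = -2*1*(⅙) = -2*⅙ = -⅓)
(-463 + W(2))*(-414) = (-463 - ⅓)*(-414) = -1390/3*(-414) = 191820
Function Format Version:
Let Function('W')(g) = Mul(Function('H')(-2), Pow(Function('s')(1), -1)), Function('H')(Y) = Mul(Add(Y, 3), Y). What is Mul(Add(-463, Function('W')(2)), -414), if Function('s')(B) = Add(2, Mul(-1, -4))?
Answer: 191820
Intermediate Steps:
Function('H')(Y) = Mul(Y, Add(3, Y)) (Function('H')(Y) = Mul(Add(3, Y), Y) = Mul(Y, Add(3, Y)))
Function('s')(B) = 6 (Function('s')(B) = Add(2, 4) = 6)
Function('W')(g) = Rational(-1, 3) (Function('W')(g) = Mul(Mul(-2, Add(3, -2)), Pow(6, -1)) = Mul(Mul(-2, 1), Rational(1, 6)) = Mul(-2, Rational(1, 6)) = Rational(-1, 3))
Mul(Add(-463, Function('W')(2)), -414) = Mul(Add(-463, Rational(-1, 3)), -414) = Mul(Rational(-1390, 3), -414) = 191820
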